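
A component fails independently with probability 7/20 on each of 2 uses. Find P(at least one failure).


P(at least one) = 1 - P(none)
P(none) = (1 - 7/20)^2 = (13/20)^2 = 169/400
P(at least one) = 1 - 169/400 = 231/400

231/400


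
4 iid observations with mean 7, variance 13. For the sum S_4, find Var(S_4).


By independence, Var(S_n) = n*Var(X_1) = 4*13 = 52

52


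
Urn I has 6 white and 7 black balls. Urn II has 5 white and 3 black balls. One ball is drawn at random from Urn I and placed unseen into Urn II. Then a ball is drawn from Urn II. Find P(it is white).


P(transfer white) = 6/13; P(transfer black) = 7/13
If white transferred: Urn II has 6 white of 9, so P(white|white moved) = 2/3
If black transferred: Urn II has 5 white of 9, so P(white|black moved) = 5/9
By total probability: P(white) = 6/13*2/3 + 7/13*5/9 = 71/117

71/117


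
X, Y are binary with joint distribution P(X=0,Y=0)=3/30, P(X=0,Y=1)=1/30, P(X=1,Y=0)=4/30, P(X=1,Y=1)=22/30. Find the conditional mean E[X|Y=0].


P(Y=0) = 7/30
E[X|Y=0] = (0*3 + 1*4)/7 = 4/7

4/7


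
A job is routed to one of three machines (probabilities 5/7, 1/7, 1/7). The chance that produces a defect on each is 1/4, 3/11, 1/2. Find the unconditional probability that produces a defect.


P(A) = P(A|B1)P(B1) + P(A|B2)P(B2) + P(A|B3)P(B3)
= 1/4*5/7 + 3/11*1/7 + 1/2*1/7
= 5/28 + 3/77 + 1/14 = 89/308

89/308


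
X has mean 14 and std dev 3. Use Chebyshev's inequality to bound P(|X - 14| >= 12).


k = 12/3 = 4
Chebyshev: P(|X-mu| >= k*sigma) <= 1/k^2 = 1/4^2 = 1/16

1/16


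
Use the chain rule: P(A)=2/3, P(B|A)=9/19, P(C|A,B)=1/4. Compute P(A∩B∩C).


P(A∩B∩C) = P(A) * P(B|A) * P(C|A∩B)
= 2/3 * 9/19 * 1/4
= 6/19 * 1/4 = 3/38

3/38


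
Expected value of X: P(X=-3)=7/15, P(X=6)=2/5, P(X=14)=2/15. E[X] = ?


E[X] = sum(x * P(x))
= -3*7/15 + 6*2/5 + 14*2/15
= 43/15

43/15


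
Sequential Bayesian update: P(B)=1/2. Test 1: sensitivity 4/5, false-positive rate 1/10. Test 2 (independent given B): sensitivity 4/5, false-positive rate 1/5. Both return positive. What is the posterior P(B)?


After test 1: P(+) = 4/5*1/2 + 1/10*1/2 = 9/20
P(B|+) = (2/5)/(9/20) = 8/9
After test 2 (use post1 as new prior): P(+) = 4/5*8/9 + 1/5*1/9 = 11/15
P(B|+,+) = (32/45)/(11/15) = 32/33

32/33


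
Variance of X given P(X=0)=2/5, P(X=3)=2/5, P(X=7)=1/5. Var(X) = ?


E[X] = 13/5, E[X^2] = 67/5
Var(X) = E[X^2] - (E[X])^2 = 67/5 - (13/5)^2 = 166/25

166/25


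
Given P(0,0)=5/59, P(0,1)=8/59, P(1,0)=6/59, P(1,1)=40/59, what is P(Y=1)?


P(Y=1) = P(0,1)+P(1,1) = 8/59 + 40/59 = 48/59

48/59


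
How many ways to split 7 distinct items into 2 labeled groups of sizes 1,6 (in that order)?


7! = 5040
Denominator: 1!=1 * 6!=720
Coefficient = 5040 / 720 = 7

7


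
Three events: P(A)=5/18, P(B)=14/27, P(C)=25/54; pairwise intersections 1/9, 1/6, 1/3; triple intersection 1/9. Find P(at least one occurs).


P(A∪B∪C) = P(A)+P(B)+P(C) - P(AB)-P(AC)-P(BC) + P(ABC)
= 5/18+14/27+25/54 - 1/9-1/6-1/3 + 1/9
= 41/54

41/54


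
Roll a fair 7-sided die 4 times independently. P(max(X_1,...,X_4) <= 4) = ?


P(max <= 4) = P(all X_i <= 4) = (P(X_1 <= 4))^4
= (4/7)^4 = 256/2401

256/2401


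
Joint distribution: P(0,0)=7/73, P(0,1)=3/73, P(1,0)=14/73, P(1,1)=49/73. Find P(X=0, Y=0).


Read from table: P(X=0, Y=0) = 7/73

7/73


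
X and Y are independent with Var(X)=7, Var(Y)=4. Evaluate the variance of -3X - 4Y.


Independence => Cov(X,Y)=0
Var(-3X - 4Y) = (-3)^2*Var(X) + (-4)^2*Var(Y)
= 9*7 + 16*4 = 127

127


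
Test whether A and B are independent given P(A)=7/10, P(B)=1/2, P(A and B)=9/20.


P(A)*P(B) = 7/10*1/2 = 7/20
P(A∩B) = 9/20 != 7/20, so not independent

No, A and B are not independent


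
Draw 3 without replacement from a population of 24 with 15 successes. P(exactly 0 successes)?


P(X=0) = C(15,0)*C(9,3) / C(24,3)
= 1*84 / 2024
= 84/2024 = 21/506

21/506


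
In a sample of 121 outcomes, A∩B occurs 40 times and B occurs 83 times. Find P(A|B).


P(A|B) = P(A∩B)/P(B) = (40/121)/(83/121) = 40/83

40/83


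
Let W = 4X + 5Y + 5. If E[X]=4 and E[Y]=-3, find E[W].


E[4X + 5Y + 5] = 4*E[X] + 5*E[Y] + 5
= (4)*(4) + (5)*(-3) + (5)
= 16 - 15 + 5 = 6

6


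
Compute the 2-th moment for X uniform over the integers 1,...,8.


E[X^2] = (1/8) * sum(x^2 for x=1..8)
= 204/8 = 51/2

51/2


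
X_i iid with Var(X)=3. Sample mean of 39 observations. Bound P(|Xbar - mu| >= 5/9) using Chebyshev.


Var(Xbar) = Var(X)/n = 3/39
Chebyshev: P(|Xbar-mu| >= 5/9) <= Var(Xbar)/(5/9)^2 = (1/13)/(25/81) = 81/325

81/325


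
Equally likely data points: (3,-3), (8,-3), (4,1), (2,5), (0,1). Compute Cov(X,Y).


E[X]=17/5, E[Y]=1/5, E[XY]=-19/5
Cov(X,Y) = E[XY] - E[X]E[Y] = -19/5 - 17/5*1/5 = -112/25

-112/25


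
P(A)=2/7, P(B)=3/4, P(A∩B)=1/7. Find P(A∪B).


P(A∪B) = P(A) + P(B) - P(A∩B)
= 2/7 + 3/4 - 1/7 = 25/28

25/28


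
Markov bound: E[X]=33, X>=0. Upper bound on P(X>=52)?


Markov: P(X >= a) <= E[X]/a
P(X >= 52) <= 33/52

33/52


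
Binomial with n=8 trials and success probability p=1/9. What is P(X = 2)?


P(X=2) = C(8,2) * p^2 * (1-p)^6
= 28 * 1/81 * 262144/531441
= 7340032/43046721

7340032/43046721


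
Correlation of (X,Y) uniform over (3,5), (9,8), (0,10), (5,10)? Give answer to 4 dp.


Cov(X,Y) = -0.8125, Var(X) = 10.6875, Var(Y) = 4.1875
rho = Cov/(sqrt(VarX)*sqrt(VarY)) = -0.1215

-0.1215


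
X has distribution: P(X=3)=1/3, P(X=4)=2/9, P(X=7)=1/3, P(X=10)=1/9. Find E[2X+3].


E[2X+3] = sum(g(x)*P(x))
= 9*1/3 + 11*2/9 + 17*1/3 + 23*1/9
= 41/3

41/3


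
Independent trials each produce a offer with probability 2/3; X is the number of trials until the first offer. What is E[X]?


For geometric (trials until first success), E[X] = 1/p = 1/(2/3) = 3/2

3/2


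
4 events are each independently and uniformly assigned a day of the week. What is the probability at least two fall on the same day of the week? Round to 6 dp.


P(all different) = prod((7-i)/7 for i=0..3) = 0.349854
P(at least one match) = 1 - 0.349854 = 0.650146

0.650146


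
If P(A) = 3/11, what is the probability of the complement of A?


P(A') = 1 - P(A) = 1 - 3/11 = 8/11

8/11


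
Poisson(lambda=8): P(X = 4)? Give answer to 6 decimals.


P(X=4) = e^(-8) * 8^4 / 4!
≈ 0.0003354626279 * 4096 / 24
≈ 0.057252

0.057252


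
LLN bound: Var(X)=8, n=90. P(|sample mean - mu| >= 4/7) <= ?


Var(Xbar) = Var(X)/n = 8/90
Chebyshev: P(|Xbar-mu| >= 4/7) <= Var(Xbar)/(4/7)^2 = (4/45)/(16/49) = 49/180

49/180


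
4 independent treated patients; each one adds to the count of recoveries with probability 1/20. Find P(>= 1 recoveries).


P(at least one) = 1 - P(none)
P(none) = (1 - 1/20)^4 = (19/20)^4 = 130321/160000
P(at least one) = 1 - 130321/160000 = 29679/160000

29679/160000


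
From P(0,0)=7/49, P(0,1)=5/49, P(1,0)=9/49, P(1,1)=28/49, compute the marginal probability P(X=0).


P(X=0) = P(0,0)+P(0,1) = 7/49 + 5/49 = 12/49

12/49


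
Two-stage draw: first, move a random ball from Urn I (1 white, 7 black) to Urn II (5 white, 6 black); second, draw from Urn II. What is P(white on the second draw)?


P(transfer white) = 1/8; P(transfer black) = 7/8
If white transferred: Urn II has 6 white of 12, so P(white|white moved) = 1/2
If black transferred: Urn II has 5 white of 12, so P(white|black moved) = 5/12
By total probability: P(white) = 1/8*1/2 + 7/8*5/12 = 41/96

41/96


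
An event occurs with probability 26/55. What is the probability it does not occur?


P(A') = 1 - P(A) = 1 - 26/55 = 29/55

29/55


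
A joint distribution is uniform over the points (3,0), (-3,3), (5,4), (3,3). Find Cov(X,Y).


E[X]=2, E[Y]=5/2, E[XY]=5
Cov(X,Y) = E[XY] - E[X]E[Y] = 5 - 2*5/2 = 0

0


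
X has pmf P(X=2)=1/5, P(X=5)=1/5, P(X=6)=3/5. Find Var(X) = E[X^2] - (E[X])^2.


E[X] = 5, E[X^2] = 137/5
Var(X) = E[X^2] - (E[X])^2 = 137/5 - (5)^2 = 12/5

12/5


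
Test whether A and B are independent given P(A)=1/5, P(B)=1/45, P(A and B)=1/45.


P(A)*P(B) = 1/5*1/45 = 1/225
P(A∩B) = 1/45 != 1/225, so not independent

No, A and B are not independent


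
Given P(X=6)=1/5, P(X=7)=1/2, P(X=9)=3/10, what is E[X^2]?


E[X^2] = sum(g(x)*P(x))
= 36*1/5 + 49*1/2 + 81*3/10
= 56

56


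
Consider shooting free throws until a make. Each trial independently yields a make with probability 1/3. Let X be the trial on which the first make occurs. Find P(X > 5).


P(X > 5) = P(first 5 trials all fail) = (1-p)^5 = (2/3)^5 = 32/243

32/243


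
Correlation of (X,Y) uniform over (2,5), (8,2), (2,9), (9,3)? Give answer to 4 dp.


Cov(X,Y) = -7.1875, Var(X) = 10.6875, Var(Y) = 7.1875
rho = Cov/(sqrt(VarX)*sqrt(VarY)) = -0.8201

-0.8201


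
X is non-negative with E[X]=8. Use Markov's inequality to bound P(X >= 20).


Markov: P(X >= a) <= E[X]/a
P(X >= 20) <= 8/20 = 2/5

2/5


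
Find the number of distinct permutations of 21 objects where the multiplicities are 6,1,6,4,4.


21! = 51090942171709440000
Denominator: 6!=720 * 1!=1 * 6!=720 * 4!=24 * 4!=24
Coefficient = 51090942171709440000 / 298598400 = 171102531600

171102531600


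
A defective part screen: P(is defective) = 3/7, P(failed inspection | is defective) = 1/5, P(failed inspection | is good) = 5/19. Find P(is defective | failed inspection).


P(A) = P(A|B)P(B) + P(A|B')P(B') = 1/5*3/7 + 5/19*4/7 = 157/665
P(B|A) = P(A|B)P(B)/P(A) = (3/35)/(157/665) = 57/157

57/157


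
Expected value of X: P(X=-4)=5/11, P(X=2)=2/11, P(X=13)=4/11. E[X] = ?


E[X] = sum(x * P(x))
= -4*5/11 + 2*2/11 + 13*4/11
= 36/11

36/11


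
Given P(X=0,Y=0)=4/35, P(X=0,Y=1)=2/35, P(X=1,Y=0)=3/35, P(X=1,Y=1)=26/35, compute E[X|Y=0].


P(Y=0) = 7/35
E[X|Y=0] = (0*4 + 1*3)/7 = 3/7

3/7


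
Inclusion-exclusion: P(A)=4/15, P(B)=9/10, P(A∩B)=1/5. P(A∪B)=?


P(A∪B) = P(A) + P(B) - P(A∩B)
= 4/15 + 9/10 - 1/5 = 29/30

29/30


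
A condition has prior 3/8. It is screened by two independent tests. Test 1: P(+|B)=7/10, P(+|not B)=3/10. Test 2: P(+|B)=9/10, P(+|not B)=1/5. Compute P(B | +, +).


After test 1: P(+) = 7/10*3/8 + 3/10*5/8 = 9/20
P(B|+) = (21/80)/(9/20) = 7/12
After test 2 (use post1 as new prior): P(+) = 9/10*7/12 + 1/5*5/12 = 73/120
P(B|+,+) = (21/40)/(73/120) = 63/73

63/73


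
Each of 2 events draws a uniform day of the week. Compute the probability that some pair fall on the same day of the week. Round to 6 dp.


P(all different) = prod((7-i)/7 for i=0..1) = 0.857143
P(at least one match) = 1 - 0.857143 = 0.142857

0.142857


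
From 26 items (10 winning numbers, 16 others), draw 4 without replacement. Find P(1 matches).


P(X=1) = C(10,1)*C(16,3) / C(26,4)
= 10*560 / 14950
= 5600/14950 = 112/299

112/299


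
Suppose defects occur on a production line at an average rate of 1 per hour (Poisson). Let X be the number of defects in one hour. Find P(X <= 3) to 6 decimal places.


P(X<=3) = e^(-1)*1^0/0! + e^(-1)*1^1/1! + e^(-1)*1^2/2! + e^(-1)*1^3/3!
≈ 0.3678794412 + 0.3678794412 + 0.1839397206 + 0.0613132402
= 0.9810118432
≈ 0.981012

0.981012


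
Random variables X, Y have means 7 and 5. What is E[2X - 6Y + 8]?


E[2X - 6Y + 8] = 2*E[X] - 6*E[Y] + 8
= (2)*(7) + (-6)*(5) + (8)
= 14 - 30 + 8 = -8

-8


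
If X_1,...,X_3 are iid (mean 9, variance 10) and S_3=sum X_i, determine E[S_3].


E[S_n] = n*E[X_1] = 3*9 = 27

27


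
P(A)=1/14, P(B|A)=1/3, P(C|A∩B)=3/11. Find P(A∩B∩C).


P(A∩B∩C) = P(A) * P(B|A) * P(C|A∩B)
= 1/14 * 1/3 * 3/11
= 1/42 * 3/11 = 1/154

1/154


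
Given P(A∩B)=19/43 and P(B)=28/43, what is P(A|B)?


P(A|B) = P(A∩B)/P(B) = (19/43)/(28/43) = 19/28

19/28


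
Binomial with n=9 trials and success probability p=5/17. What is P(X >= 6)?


P(X>=6) = P(X=6) + P(X=7) + P(X=8) + P(X=9)
= 2268000000/118587876497 + 405000000/118587876497 + 42187500/118587876497 + 1953125/118587876497
= 2717140625/118587876497

2717140625/118587876497


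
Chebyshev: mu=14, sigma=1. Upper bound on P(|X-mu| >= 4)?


k = 4/1 = 4
Chebyshev: P(|X-mu| >= k*sigma) <= 1/k^2 = 1/4^2 = 1/16

1/16


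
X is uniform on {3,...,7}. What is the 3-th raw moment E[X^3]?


E[X^3] = (1/5) * sum(x^3 for x=3..7)
= 775/5 = 155

155


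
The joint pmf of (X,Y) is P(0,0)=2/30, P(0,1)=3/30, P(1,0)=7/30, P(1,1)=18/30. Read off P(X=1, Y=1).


Read from table: P(X=1, Y=1) = 18/30 = 3/5

3/5


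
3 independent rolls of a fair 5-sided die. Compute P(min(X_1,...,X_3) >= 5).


P(min >= 5) = P(all X_i >= 5) = (P(X_1 >= 5))^3
= (1/5)^3 = 1/125

1/125


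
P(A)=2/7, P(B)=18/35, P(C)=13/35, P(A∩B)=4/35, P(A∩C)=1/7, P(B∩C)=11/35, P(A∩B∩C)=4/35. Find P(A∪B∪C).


P(A∪B∪C) = P(A)+P(B)+P(C) - P(AB)-P(AC)-P(BC) + P(ABC)
= 2/7+18/35+13/35 - 4/35-1/7-11/35 + 4/35
= 5/7

5/7


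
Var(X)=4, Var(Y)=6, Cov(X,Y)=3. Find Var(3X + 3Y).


Var(3X + 3Y) = 3^2*Var(X) + 3^2*Var(Y) + 2*3*3*Cov(X,Y)
= 9*4 + 9*6 + 18*3
= 36 + 54 + 54 = 144

144


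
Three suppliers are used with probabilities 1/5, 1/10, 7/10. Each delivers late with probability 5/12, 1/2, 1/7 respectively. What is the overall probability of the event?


P(A) = P(A|B1)P(B1) + P(A|B2)P(B2) + P(A|B3)P(B3)
= 5/12*1/5 + 1/2*1/10 + 1/7*7/10
= 1/12 + 1/20 + 1/10 = 7/30

7/30


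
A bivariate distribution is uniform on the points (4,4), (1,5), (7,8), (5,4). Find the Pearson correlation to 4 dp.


Cov(X,Y) = 1.9375, Var(X) = 4.6875, Var(Y) = 2.6875
rho = Cov/(sqrt(VarX)*sqrt(VarY)) = 0.5459

0.5459


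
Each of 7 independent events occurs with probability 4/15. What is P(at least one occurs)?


P(at least one) = 1 - P(none)
P(none) = (1 - 4/15)^7 = (11/15)^7 = 19487171/170859375
P(at least one) = 1 - 19487171/170859375 = 151372204/170859375

151372204/170859375


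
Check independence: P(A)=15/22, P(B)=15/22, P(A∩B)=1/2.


P(A)*P(B) = 15/22*15/22 = 225/484
P(A∩B) = 1/2 != 225/484, so not independent

No, A and B are not independent


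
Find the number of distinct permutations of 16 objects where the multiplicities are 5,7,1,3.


16! = 20922789888000
Denominator: 5!=120 * 7!=5040 * 1!=1 * 3!=6
Coefficient = 20922789888000 / 3628800 = 5765760

5765760


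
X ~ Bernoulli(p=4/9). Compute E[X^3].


For Bernoulli: X in {0,1}
E[X^3] = 0^3*(1-4/9) + 1^3*4/9 = 4/9

4/9


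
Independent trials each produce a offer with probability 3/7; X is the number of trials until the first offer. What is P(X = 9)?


P(X=9) = (1-p)^8 * p = (4/7)^8 * 3/7
= 65536/5764801 * 3/7 = 196608/40353607

196608/40353607


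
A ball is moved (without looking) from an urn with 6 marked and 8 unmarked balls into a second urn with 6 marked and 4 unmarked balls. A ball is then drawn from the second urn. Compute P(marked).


P(transfer marked) = 6/14 = 3/7; P(transfer unmarked) = 4/7
If marked transferred: Urn II has 7 marked of 11, so P(marked|marked moved) = 7/11
If unmarked transferred: Urn II has 6 marked of 11, so P(marked|unmarked moved) = 6/11
By total probability: P(marked) = 3/7*7/11 + 4/7*6/11 = 45/77

45/77


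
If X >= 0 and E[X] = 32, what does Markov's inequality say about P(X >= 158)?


Markov: P(X >= a) <= E[X]/a
P(X >= 158) <= 32/158 = 16/79

16/79


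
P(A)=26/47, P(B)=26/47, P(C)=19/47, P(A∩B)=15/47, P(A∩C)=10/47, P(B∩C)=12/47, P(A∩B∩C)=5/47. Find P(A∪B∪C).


P(A∪B∪C) = P(A)+P(B)+P(C) - P(AB)-P(AC)-P(BC) + P(ABC)
= 26/47+26/47+19/47 - 15/47-10/47-12/47 + 5/47
= 39/47

39/47


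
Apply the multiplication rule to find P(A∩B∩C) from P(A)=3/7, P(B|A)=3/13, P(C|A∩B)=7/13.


P(A∩B∩C) = P(A) * P(B|A) * P(C|A∩B)
= 3/7 * 3/13 * 7/13
= 9/91 * 7/13 = 9/169

9/169


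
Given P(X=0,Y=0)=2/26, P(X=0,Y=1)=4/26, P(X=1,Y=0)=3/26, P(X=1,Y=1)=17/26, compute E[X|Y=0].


P(Y=0) = 5/26
E[X|Y=0] = (0*2 + 1*3)/5 = 3/5

3/5


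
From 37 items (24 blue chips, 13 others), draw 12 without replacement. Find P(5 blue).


P(X=5) = C(24,5)*C(13,7) / C(37,12)
= 42504*1716 / 1852482996
= 72936864/1852482996 = 22264/565471

22264/565471


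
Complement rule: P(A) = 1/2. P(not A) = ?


P(A') = 1 - P(A) = 1 - 1/2 = 1/2

1/2


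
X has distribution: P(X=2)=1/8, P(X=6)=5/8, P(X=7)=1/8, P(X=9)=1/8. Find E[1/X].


E[1/X] = sum(g(x)*P(x))
= 1/2*1/8 + 1/6*5/8 + 1/7*1/8 + 1/9*1/8
= 25/126

25/126


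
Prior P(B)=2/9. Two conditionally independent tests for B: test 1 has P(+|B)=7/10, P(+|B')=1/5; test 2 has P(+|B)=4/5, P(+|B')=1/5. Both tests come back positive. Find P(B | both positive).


After test 1: P(+) = 7/10*2/9 + 1/5*7/9 = 14/45
P(B|+) = (7/45)/(14/45) = 1/2
After test 2 (use post1 as new prior): P(+) = 4/5*1/2 + 1/5*1/2 = 1/2
P(B|+,+) = (2/5)/(1/2) = 4/5

4/5


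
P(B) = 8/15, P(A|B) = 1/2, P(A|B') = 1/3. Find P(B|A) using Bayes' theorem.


P(A) = P(A|B)P(B) + P(A|B')P(B') = 1/2*8/15 + 1/3*7/15 = 19/45
P(B|A) = P(A|B)P(B)/P(A) = (4/15)/(19/45) = 12/19

12/19


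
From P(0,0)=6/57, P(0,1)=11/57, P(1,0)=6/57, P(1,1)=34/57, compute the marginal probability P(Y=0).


P(Y=0) = P(0,0)+P(1,0) = 6/57 + 6/57 = 12/57 = 4/19

4/19


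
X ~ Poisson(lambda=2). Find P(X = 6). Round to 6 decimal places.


P(X=6) = e^(-2) * 2^6 / 6!
≈ 0.1353352832 * 64 / 720
≈ 0.012030

0.012030


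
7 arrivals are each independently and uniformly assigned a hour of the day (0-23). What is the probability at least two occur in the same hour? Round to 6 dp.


P(all different) = prod((24-i)/24 for i=0..6) = 0.380328
P(at least one match) = 1 - 0.380328 = 0.619672

0.619672


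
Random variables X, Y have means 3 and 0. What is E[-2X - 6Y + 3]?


E[-2X - 6Y + 3] = -2*E[X] - 6*E[Y] + 3
= (-2)*(3) + (-6)*(0) + (3)
= -6 + 0 + 3 = -3

-3


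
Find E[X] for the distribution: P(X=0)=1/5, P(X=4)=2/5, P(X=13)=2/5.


E[X] = sum(x * P(x))
= 0*1/5 + 4*2/5 + 13*2/5
= 34/5

34/5


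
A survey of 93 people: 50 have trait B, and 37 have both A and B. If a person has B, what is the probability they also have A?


P(A|B) = P(A∩B)/P(B) = (37/93)/(50/93) = 37/50

37/50


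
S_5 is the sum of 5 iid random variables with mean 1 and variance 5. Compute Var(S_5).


By independence, Var(S_n) = n*Var(X_1) = 5*5 = 25

25


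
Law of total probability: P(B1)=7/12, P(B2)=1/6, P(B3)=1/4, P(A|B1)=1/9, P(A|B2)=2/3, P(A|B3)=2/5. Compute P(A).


P(A) = P(A|B1)P(B1) + P(A|B2)P(B2) + P(A|B3)P(B3)
= 1/9*7/12 + 2/3*1/6 + 2/5*1/4
= 7/108 + 1/9 + 1/10 = 149/540

149/540


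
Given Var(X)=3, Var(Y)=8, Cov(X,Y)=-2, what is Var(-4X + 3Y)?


Var(-4X + 3Y) = (-4)^2*Var(X) + 3^2*Var(Y) + 2*(-4)*3*Cov(X,Y)
= 16*3 + 9*8 - 24*(-2)
= 48 + 72 + 48 = 168

168


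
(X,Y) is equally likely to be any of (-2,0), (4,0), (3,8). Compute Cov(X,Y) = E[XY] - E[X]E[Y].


E[X]=5/3, E[Y]=8/3, E[XY]=8
Cov(X,Y) = E[XY] - E[X]E[Y] = 8 - 5/3*8/3 = 32/9

32/9


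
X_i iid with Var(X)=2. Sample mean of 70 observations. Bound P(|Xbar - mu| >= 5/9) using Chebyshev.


Var(Xbar) = Var(X)/n = 2/70
Chebyshev: P(|Xbar-mu| >= 5/9) <= Var(Xbar)/(5/9)^2 = (1/35)/(25/81) = 81/875

81/875


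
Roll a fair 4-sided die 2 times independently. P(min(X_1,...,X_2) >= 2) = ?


P(min >= 2) = P(all X_i >= 2) = (P(X_1 >= 2))^2
= (3/4)^2 = 9/16

9/16


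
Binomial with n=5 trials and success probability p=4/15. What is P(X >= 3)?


P(X>=3) = P(X=3) + P(X=4) + P(X=5)
= 15488/151875 + 2816/151875 + 1024/759375
= 30848/253125

30848/253125


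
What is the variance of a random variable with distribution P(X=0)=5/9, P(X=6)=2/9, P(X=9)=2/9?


E[X] = 10/3, E[X^2] = 26
Var(X) = E[X^2] - (E[X])^2 = 26 - (10/3)^2 = 134/9

134/9


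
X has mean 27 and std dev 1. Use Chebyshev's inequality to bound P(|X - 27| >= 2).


k = 2/1 = 2
Chebyshev: P(|X-mu| >= k*sigma) <= 1/k^2 = 1/2^2 = 1/4

1/4


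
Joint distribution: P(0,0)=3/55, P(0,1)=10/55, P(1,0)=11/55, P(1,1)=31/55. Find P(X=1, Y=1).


Read from table: P(X=1, Y=1) = 31/55

31/55


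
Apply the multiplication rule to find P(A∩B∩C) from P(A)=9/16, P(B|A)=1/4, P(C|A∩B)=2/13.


P(A∩B∩C) = P(A) * P(B|A) * P(C|A∩B)
= 9/16 * 1/4 * 2/13
= 9/64 * 2/13 = 9/416

9/416


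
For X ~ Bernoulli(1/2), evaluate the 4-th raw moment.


For Bernoulli: X in {0,1}
E[X^4] = 0^4*(1-1/2) + 1^4*1/2 = 1/2

1/2


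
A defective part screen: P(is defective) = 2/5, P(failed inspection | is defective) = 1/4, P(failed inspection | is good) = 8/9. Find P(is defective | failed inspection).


P(A) = P(A|B)P(B) + P(A|B')P(B') = 1/4*2/5 + 8/9*3/5 = 19/30
P(B|A) = P(A|B)P(B)/P(A) = (1/10)/(19/30) = 3/19

3/19


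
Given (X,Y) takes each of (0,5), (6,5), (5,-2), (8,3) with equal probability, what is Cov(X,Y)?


E[X]=19/4, E[Y]=11/4, E[XY]=11
Cov(X,Y) = E[XY] - E[X]E[Y] = 11 - 19/4*11/4 = -33/16

-33/16


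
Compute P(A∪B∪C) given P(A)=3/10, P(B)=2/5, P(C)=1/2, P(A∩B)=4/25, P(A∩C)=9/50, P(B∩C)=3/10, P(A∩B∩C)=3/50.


P(A∪B∪C) = P(A)+P(B)+P(C) - P(AB)-P(AC)-P(BC) + P(ABC)
= 3/10+2/5+1/2 - 4/25-9/50-3/10 + 3/50
= 31/50

31/50


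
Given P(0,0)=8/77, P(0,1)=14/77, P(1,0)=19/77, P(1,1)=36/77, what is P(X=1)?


P(X=1) = P(1,0)+P(1,1) = 19/77 + 36/77 = 55/77 = 5/7

5/7


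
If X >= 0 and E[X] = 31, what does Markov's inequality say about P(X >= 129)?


Markov: P(X >= a) <= E[X]/a
P(X >= 129) <= 31/129

31/129


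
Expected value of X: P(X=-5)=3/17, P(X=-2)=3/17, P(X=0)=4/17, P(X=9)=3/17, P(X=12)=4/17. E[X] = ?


E[X] = sum(x * P(x))
= -5*3/17 - 2*3/17 + 0*4/17 + 9*3/17 + 12*4/17
= 54/17

54/17


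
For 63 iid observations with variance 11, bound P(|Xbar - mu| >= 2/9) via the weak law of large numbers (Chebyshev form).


Var(Xbar) = Var(X)/n = 11/63
Chebyshev: P(|Xbar-mu| >= 2/9) <= Var(Xbar)/(2/9)^2 = (11/63)/(4/81) = 99/28
Bound exceeds 1, so trivial bound: 1

1


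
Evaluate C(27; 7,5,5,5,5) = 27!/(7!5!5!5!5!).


27! = 10888869450418352160768000000
Denominator: 7!=5040 * 5!=120 * 5!=120 * 5!=120 * 5!=120
Coefficient = 10888869450418352160768000000 / 1045094400000 = 10419029563662720

10419029563662720


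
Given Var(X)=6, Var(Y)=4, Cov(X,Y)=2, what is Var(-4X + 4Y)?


Var(-4X + 4Y) = (-4)^2*Var(X) + 4^2*Var(Y) + 2*(-4)*4*Cov(X,Y)
= 16*6 + 16*4 - 32*2
= 96 + 64 - 64 = 96

96


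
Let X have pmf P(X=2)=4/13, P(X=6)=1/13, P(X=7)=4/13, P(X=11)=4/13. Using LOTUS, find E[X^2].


E[X^2] = sum(g(x)*P(x))
= 4*4/13 + 36*1/13 + 49*4/13 + 121*4/13
= 732/13

732/13


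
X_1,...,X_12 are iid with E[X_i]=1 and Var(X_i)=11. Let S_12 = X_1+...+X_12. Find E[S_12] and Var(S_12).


E[S_n] = n*mu = 12*1 = 12
Var(S_n) = n*sigma^2 = 12*11 = 132

E[S_12]=12, Var(S_12)=132


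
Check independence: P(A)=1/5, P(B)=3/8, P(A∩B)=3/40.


P(A)*P(B) = 1/5*3/8 = 3/40
P(A∩B) = 3/40, which equals P(A)P(B), so independent

Yes, A and B are independent


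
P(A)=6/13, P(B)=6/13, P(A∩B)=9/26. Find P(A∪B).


P(A∪B) = P(A) + P(B) - P(A∩B)
= 6/13 + 6/13 - 9/26 = 15/26

15/26


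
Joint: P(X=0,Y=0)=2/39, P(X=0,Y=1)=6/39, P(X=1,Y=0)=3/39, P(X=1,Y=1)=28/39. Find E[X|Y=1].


P(Y=1) = 34/39
E[X|Y=1] = (0*6 + 1*28)/34 = 28/34 = 14/17

14/17


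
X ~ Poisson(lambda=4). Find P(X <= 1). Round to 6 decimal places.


P(X<=1) = e^(-4)*4^0/0! + e^(-4)*4^1/1!
≈ 0.0183156389 + 0.0732625556
= 0.0915781945
≈ 0.091578

0.091578


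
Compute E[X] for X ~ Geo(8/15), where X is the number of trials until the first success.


For geometric (trials until first success), E[X] = 1/p = 1/(8/15) = 15/8

15/8


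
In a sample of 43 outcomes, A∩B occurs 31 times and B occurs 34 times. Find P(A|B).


P(A|B) = P(A∩B)/P(B) = (31/43)/(34/43) = 31/34

31/34


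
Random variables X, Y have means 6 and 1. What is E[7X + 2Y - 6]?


E[7X + 2Y - 6] = 7*E[X] + 2*E[Y] - 6
= (7)*(6) + (2)*(1) + (-6)
= 42 + 2 - 6 = 38

38


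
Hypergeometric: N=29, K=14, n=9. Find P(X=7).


P(X=7) = C(14,7)*C(15,2) / C(29,9)
= 3432*105 / 10015005
= 360360/10015005 = 24/667

24/667


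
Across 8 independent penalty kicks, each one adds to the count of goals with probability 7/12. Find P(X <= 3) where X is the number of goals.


P(X<=3) = P(X=0) + P(X=1) + P(X=2) + P(X=3)
= 390625/429981696 + 546875/53747712 + 5359375/107495424 + 7503125/53747712
= 86228125/429981696

86228125/429981696


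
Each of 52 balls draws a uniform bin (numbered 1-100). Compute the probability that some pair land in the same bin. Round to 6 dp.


P(all different) = prod((100-i)/100 for i=0..51) = 0.000000
P(at least one match) = 1 - 0.000000 = 1.000000

1.000000


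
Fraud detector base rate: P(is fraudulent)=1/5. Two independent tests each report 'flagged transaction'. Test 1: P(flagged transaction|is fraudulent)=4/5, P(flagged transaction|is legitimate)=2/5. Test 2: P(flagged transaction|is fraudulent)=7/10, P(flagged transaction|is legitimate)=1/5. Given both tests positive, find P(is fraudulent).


After test 1: P(+) = 4/5*1/5 + 2/5*4/5 = 12/25
P(B|+) = (4/25)/(12/25) = 1/3
After test 2 (use post1 as new prior): P(+) = 7/10*1/3 + 1/5*2/3 = 11/30
P(B|+,+) = (7/30)/(11/30) = 7/11

7/11


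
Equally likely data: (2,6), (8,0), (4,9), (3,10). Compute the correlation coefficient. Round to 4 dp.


Cov(X,Y) = -7.0625, Var(X) = 5.1875, Var(Y) = 15.1875
rho = Cov/(sqrt(VarX)*sqrt(VarY)) = -0.7957

-0.7957


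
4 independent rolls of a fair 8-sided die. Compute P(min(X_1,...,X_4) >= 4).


P(min >= 4) = P(all X_i >= 4) = (P(X_1 >= 4))^4
= (5/8)^4 = 625/4096

625/4096


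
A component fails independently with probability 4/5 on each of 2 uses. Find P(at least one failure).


P(at least one) = 1 - P(none)
P(none) = (1 - 4/5)^2 = (1/5)^2 = 1/25
P(at least one) = 1 - 1/25 = 24/25

24/25


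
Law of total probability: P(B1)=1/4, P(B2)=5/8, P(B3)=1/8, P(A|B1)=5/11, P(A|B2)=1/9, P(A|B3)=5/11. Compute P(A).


P(A) = P(A|B1)P(B1) + P(A|B2)P(B2) + P(A|B3)P(B3)
= 5/11*1/4 + 1/9*5/8 + 5/11*1/8
= 5/44 + 5/72 + 5/88 = 95/396

95/396


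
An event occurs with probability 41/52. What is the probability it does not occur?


P(A') = 1 - P(A) = 1 - 41/52 = 11/52

11/52


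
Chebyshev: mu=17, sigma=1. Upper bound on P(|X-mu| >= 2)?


k = 2/1 = 2
Chebyshev: P(|X-mu| >= k*sigma) <= 1/k^2 = 1/2^2 = 1/4

1/4


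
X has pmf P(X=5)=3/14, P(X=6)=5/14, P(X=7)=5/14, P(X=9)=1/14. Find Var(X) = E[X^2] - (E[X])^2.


E[X] = 89/14, E[X^2] = 83/2
Var(X) = E[X^2] - (E[X])^2 = 83/2 - (89/14)^2 = 213/196

213/196


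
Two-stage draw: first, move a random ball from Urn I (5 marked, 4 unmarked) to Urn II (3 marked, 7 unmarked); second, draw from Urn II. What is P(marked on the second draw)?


P(transfer marked) = 5/9; P(transfer unmarked) = 4/9
If marked transferred: Urn II has 4 marked of 11, so P(marked|marked moved) = 4/11
If unmarked transferred: Urn II has 3 marked of 11, so P(marked|unmarked moved) = 3/11
By total probability: P(marked) = 5/9*4/11 + 4/9*3/11 = 32/99

32/99


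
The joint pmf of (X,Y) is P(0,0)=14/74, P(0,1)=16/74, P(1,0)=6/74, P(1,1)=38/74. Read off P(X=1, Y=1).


Read from table: P(X=1, Y=1) = 38/74 = 19/37

19/37


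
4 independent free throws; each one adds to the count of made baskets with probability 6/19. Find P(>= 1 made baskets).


P(at least one) = 1 - P(none)
P(none) = (1 - 6/19)^4 = (13/19)^4 = 28561/130321
P(at least one) = 1 - 28561/130321 = 101760/130321

101760/130321


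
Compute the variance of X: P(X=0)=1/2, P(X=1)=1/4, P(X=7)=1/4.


E[X] = 2, E[X^2] = 25/2
Var(X) = E[X^2] - (E[X])^2 = 25/2 - (2)^2 = 17/2

17/2


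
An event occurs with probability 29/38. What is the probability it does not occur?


P(A') = 1 - P(A) = 1 - 29/38 = 9/38

9/38


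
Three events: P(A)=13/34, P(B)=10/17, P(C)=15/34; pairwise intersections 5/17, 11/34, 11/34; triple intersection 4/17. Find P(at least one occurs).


P(A∪B∪C) = P(A)+P(B)+P(C) - P(AB)-P(AC)-P(BC) + P(ABC)
= 13/34+10/17+15/34 - 5/17-11/34-11/34 + 4/17
= 12/17

12/17


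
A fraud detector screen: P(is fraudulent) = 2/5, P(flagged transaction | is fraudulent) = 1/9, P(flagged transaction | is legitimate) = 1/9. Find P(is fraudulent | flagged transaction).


P(A) = P(A|B)P(B) + P(A|B')P(B') = 1/9*2/5 + 1/9*3/5 = 1/9
P(B|A) = P(A|B)P(B)/P(A) = (2/45)/(1/9) = 2/5

2/5


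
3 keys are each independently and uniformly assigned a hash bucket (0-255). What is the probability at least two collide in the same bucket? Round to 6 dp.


P(all different) = prod((256-i)/256 for i=0..2) = 0.988312
P(at least one match) = 1 - 0.988312 = 0.011688

0.011688


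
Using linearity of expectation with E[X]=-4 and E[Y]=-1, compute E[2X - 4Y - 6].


E[2X - 4Y - 6] = 2*E[X] - 4*E[Y] - 6
= (2)*(-4) + (-4)*(-1) + (-6)
= -8 + 4 - 6 = -10

-10


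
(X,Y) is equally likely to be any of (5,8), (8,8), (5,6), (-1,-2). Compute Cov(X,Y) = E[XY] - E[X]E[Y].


E[X]=17/4, E[Y]=5, E[XY]=34
Cov(X,Y) = E[XY] - E[X]E[Y] = 34 - 17/4*5 = 51/4

51/4


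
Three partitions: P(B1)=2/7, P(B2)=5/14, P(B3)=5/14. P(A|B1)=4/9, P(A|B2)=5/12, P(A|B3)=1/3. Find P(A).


P(A) = P(A|B1)P(B1) + P(A|B2)P(B2) + P(A|B3)P(B3)
= 4/9*2/7 + 5/12*5/14 + 1/3*5/14
= 8/63 + 25/168 + 5/42 = 199/504

199/504


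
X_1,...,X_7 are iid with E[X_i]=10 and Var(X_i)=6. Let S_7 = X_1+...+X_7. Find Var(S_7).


By independence, Var(S_n) = n*Var(X_1) = 7*6 = 42

42


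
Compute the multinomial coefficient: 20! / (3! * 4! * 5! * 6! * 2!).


20! = 2432902008176640000
Denominator: 3!=6 * 4!=24 * 5!=120 * 6!=720 * 2!=2
Coefficient = 2432902008176640000 / 24883200 = 97772875200

97772875200


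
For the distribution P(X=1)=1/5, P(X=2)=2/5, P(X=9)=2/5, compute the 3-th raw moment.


E[X^3] = sum(x^3 * P(x))
= 1*1/5 + 8*2/5 + 729*2/5
= 295

295


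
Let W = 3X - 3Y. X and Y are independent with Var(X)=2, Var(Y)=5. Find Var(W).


Independence => Cov(X,Y)=0
Var(3X - 3Y) = 3^2*Var(X) + (-3)^2*Var(Y)
= 9*2 + 9*5 = 63

63


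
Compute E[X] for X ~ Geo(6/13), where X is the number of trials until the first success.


For geometric (trials until first success), E[X] = 1/p = 1/(6/13) = 13/6

13/6


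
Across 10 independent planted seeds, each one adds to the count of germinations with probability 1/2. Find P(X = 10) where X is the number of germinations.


P(X=10) = C(10,10) * p^10 * (1-p)^0
= 1 * 1/1024 * 1
= 1/1024

1/1024


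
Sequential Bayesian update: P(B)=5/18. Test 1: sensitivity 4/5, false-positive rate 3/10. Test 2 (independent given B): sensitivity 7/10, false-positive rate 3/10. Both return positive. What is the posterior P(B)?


After test 1: P(+) = 4/5*5/18 + 3/10*13/18 = 79/180
P(B|+) = (2/9)/(79/180) = 40/79
After test 2 (use post1 as new prior): P(+) = 7/10*40/79 + 3/10*39/79 = 397/790
P(B|+,+) = (28/79)/(397/790) = 280/397

280/397


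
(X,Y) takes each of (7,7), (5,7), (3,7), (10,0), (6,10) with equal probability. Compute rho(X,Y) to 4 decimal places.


Cov(X,Y) = -5.4400, Var(X) = 5.3600, Var(Y) = 10.9600
rho = Cov/(sqrt(VarX)*sqrt(VarY)) = -0.7098

-0.7098


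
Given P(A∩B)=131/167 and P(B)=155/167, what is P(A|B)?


P(A|B) = P(A∩B)/P(B) = (131/167)/(155/167) = 131/155

131/155


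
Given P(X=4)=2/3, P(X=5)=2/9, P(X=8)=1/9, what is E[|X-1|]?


E[|X-1|] = sum(g(x)*P(x))
= 3*2/3 + 4*2/9 + 7*1/9
= 11/3

11/3


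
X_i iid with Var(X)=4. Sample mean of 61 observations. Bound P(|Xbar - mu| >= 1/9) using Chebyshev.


Var(Xbar) = Var(X)/n = 4/61
Chebyshev: P(|Xbar-mu| >= 1/9) <= Var(Xbar)/(1/9)^2 = (4/61)/(1/81) = 324/61
Bound exceeds 1, so trivial bound: 1

1


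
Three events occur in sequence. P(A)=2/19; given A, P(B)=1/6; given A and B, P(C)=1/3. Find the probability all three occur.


P(A∩B∩C) = P(A) * P(B|A) * P(C|A∩B)
= 2/19 * 1/6 * 1/3
= 1/57 * 1/3 = 1/171

1/171


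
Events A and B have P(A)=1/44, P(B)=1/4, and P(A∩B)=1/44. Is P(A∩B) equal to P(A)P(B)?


P(A)*P(B) = 1/44*1/4 = 1/176
P(A∩B) = 1/44 != 1/176, so not independent

No, A and B are not independent


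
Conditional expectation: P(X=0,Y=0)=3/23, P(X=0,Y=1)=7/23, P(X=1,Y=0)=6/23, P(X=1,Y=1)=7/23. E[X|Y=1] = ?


P(Y=1) = 14/23
E[X|Y=1] = (0*7 + 1*7)/14 = 7/14 = 1/2

1/2


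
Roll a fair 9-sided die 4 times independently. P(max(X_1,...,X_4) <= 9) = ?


P(max <= 9) = P(all X_i <= 9) = (P(X_1 <= 9))^4
= (9/9)^4 = 1^4 = 1

1


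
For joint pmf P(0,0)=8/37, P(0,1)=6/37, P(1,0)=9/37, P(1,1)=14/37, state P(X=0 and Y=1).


Read from table: P(X=0, Y=1) = 6/37

6/37


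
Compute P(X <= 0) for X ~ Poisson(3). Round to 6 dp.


P(X<=0) = e^(-3)*3^0/0!
≈ 0.0497870684
≈ 0.049787

0.049787


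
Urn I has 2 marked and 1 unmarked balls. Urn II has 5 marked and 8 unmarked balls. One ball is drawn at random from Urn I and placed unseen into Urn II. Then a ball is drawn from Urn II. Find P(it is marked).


P(transfer marked) = 2/3; P(transfer unmarked) = 1/3
If marked transferred: Urn II has 6 marked of 14, so P(marked|marked moved) = 3/7
If unmarked transferred: Urn II has 5 marked of 14, so P(marked|unmarked moved) = 5/14
By total probability: P(marked) = 2/3*3/7 + 1/3*5/14 = 17/42

17/42


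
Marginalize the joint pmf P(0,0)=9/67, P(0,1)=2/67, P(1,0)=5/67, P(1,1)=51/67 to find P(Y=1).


P(Y=1) = P(0,1)+P(1,1) = 2/67 + 51/67 = 53/67

53/67


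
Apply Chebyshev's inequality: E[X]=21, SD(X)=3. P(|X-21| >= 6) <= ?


k = 6/3 = 2
Chebyshev: P(|X-mu| >= k*sigma) <= 1/k^2 = 1/2^2 = 1/4

1/4


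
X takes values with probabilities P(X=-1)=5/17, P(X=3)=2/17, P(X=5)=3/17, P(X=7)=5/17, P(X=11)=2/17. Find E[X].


E[X] = sum(x * P(x))
= -1*5/17 + 3*2/17 + 5*3/17 + 7*5/17 + 11*2/17
= 73/17

73/17


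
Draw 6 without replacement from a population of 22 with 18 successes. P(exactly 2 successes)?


P(X=2) = C(18,2)*C(4,4) / C(22,6)
= 153*1 / 74613
= 153/74613 = 3/1463

3/1463


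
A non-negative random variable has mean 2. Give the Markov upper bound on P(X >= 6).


Markov: P(X >= a) <= E[X]/a
P(X >= 6) <= 2/6 = 1/3

1/3


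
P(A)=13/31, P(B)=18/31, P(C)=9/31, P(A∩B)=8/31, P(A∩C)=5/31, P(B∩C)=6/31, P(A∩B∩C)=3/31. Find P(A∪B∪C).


P(A∪B∪C) = P(A)+P(B)+P(C) - P(AB)-P(AC)-P(BC) + P(ABC)
= 13/31+18/31+9/31 - 8/31-5/31-6/31 + 3/31
= 24/31

24/31


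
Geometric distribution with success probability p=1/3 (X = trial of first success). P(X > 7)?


P(X > 7) = P(first 7 trials all fail) = (1-p)^7 = (2/3)^7 = 128/2187

128/2187


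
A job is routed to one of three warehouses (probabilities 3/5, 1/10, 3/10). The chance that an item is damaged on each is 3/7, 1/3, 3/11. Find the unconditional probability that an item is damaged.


P(A) = P(A|B1)P(B1) + P(A|B2)P(B2) + P(A|B3)P(B3)
= 3/7*3/5 + 1/3*1/10 + 3/11*3/10
= 9/35 + 1/30 + 9/110 = 86/231

86/231


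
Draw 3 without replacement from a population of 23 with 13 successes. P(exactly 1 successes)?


P(X=1) = C(13,1)*C(10,2) / C(23,3)
= 13*45 / 1771
= 585/1771

585/1771


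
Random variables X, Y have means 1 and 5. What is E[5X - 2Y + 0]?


E[5X - 2Y + 0] = 5*E[X] - 2*E[Y] + 0
= (5)*(1) + (-2)*(5) + (0)
= 5 - 10 + 0 = -5

-5


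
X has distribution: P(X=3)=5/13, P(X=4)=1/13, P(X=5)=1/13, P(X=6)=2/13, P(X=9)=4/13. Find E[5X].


E[5X] = sum(g(x)*P(x))
= 15*5/13 + 20*1/13 + 25*1/13 + 30*2/13 + 45*4/13
= 360/13

360/13


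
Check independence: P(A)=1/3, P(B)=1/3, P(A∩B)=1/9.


P(A)*P(B) = 1/3*1/3 = 1/9
P(A∩B) = 1/9, which equals P(A)P(B), so independent

Yes, A and B are independent


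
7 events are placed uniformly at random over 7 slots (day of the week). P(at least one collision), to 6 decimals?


P(all different) = prod((7-i)/7 for i=0..6) = 0.006120
P(at least one match) = 1 - 0.006120 = 0.993880

0.993880


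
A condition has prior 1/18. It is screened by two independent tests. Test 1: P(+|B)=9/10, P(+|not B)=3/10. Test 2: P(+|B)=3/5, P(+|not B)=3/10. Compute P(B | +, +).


After test 1: P(+) = 9/10*1/18 + 3/10*17/18 = 1/3
P(B|+) = (1/20)/(1/3) = 3/20
After test 2 (use post1 as new prior): P(+) = 3/5*3/20 + 3/10*17/20 = 69/200
P(B|+,+) = (9/100)/(69/200) = 6/23

6/23


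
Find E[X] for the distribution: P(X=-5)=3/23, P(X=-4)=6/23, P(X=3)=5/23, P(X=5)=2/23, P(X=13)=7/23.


E[X] = sum(x * P(x))
= -5*3/23 - 4*6/23 + 3*5/23 + 5*2/23 + 13*7/23
= 77/23

77/23


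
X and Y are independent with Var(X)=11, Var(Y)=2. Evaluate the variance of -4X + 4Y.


Independence => Cov(X,Y)=0
Var(-4X + 4Y) = (-4)^2*Var(X) + 4^2*Var(Y)
= 16*11 + 16*2 = 208

208


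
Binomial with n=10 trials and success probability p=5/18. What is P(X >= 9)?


P(X>=9) = P(X=9) + P(X=10)
= 126953125/1785233613312 + 9765625/3570467226624
= 9765625/132239526912

9765625/132239526912


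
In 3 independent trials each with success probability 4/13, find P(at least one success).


P(at least one) = 1 - P(none)
P(none) = (1 - 4/13)^3 = (9/13)^3 = 729/2197
P(at least one) = 1 - 729/2197 = 1468/2197

1468/2197


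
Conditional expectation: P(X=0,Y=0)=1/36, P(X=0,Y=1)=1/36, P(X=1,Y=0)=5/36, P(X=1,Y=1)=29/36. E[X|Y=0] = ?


P(Y=0) = 6/36
E[X|Y=0] = (0*1 + 1*5)/6 = 5/6

5/6


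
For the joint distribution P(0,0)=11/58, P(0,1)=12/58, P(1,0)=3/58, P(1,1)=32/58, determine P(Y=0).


P(Y=0) = P(0,0)+P(1,0) = 11/58 + 3/58 = 14/58 = 7/29

7/29


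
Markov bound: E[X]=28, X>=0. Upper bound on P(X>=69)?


Markov: P(X >= a) <= E[X]/a
P(X >= 69) <= 28/69

28/69


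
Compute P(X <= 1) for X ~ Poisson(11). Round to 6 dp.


P(X<=1) = e^(-11)*11^0/0! + e^(-11)*11^1/1!
≈ 0.0000167017 + 0.0001837187
= 0.0002004204
≈ 0.000200

0.000200


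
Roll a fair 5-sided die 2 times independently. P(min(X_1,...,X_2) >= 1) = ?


P(min >= 1) = P(all X_i >= 1) = (P(X_1 >= 1))^2
= (5/5)^2 = 1^2 = 1

1


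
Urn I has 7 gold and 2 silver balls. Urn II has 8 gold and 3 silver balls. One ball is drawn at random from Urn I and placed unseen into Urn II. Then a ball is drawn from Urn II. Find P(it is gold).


P(transfer gold) = 7/9; P(transfer silver) = 2/9
If gold transferred: Urn II has 9 gold of 12, so P(gold|gold moved) = 3/4
If silver transferred: Urn II has 8 gold of 12, so P(gold|silver moved) = 2/3
By total probability: P(gold) = 7/9*3/4 + 2/9*2/3 = 79/108

79/108


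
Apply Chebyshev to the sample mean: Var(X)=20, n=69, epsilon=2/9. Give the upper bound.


Var(Xbar) = Var(X)/n = 20/69
Chebyshev: P(|Xbar-mu| >= 2/9) <= Var(Xbar)/(2/9)^2 = (20/69)/(4/81) = 135/23
Bound exceeds 1, so trivial bound: 1

1


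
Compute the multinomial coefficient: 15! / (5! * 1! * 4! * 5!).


15! = 1307674368000
Denominator: 5!=120 * 1!=1 * 4!=24 * 5!=120
Coefficient = 1307674368000 / 345600 = 3783780

3783780


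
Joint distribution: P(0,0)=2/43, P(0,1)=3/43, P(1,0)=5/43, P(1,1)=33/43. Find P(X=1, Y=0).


Read from table: P(X=1, Y=0) = 5/43

5/43


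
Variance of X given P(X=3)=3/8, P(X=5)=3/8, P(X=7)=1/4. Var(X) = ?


E[X] = 19/4, E[X^2] = 25
Var(X) = E[X^2] - (E[X])^2 = 25 - (19/4)^2 = 39/16

39/16


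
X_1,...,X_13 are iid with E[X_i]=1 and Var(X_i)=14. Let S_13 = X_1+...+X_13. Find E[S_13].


E[S_n] = n*E[X_1] = 13*1 = 13

13


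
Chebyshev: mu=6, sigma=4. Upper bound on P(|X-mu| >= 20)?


k = 20/4 = 5
Chebyshev: P(|X-mu| >= k*sigma) <= 1/k^2 = 1/5^2 = 1/25

1/25


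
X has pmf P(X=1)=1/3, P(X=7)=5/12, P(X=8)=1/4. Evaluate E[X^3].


E[X^3] = sum(x^3 * P(x))
= 1*1/3 + 343*5/12 + 512*1/4
= 1085/4

1085/4


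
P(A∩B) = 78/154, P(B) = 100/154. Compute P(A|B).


P(A|B) = P(A∩B)/P(B) = (78/154)/(100/154) = 78/100 = 39/50

39/50


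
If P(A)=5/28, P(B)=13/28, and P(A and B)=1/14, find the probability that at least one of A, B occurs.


P(A∪B) = P(A) + P(B) - P(A∩B)
= 5/28 + 13/28 - 1/14 = 4/7

4/7


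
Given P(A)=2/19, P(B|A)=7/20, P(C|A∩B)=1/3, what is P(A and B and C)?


P(A∩B∩C) = P(A) * P(B|A) * P(C|A∩B)
= 2/19 * 7/20 * 1/3
= 7/190 * 1/3 = 7/570

7/570
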